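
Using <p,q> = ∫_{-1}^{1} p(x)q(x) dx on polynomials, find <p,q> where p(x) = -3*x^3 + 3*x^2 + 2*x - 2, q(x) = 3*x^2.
<p,q> = -2/5

Expand the product: p(x)·q(x) = -9*x^5 + 9*x^4 + 6*x^3 - 6*x^2.
∫_{-1}^{1} of each monomial x^k gives [2/(k+1) if k even, 0 if k odd]. Integrating term-by-term (or equivalently evaluating the antiderivative F(x) = -3*x^6/2 + 9*x^5/5 + 3*x^4/2 - 2*x^3 at the endpoints):
  F(1) − F(−1) = -1/5 − (1/5) = -2/5.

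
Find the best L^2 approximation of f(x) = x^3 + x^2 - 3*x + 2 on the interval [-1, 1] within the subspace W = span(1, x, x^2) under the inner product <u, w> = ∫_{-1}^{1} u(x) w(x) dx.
g(x) = x^2 - 12*x/5 + 2

The best approximation g ∈ W is the orthogonal projection of f onto W. Writing g = a_0 + a_1 x + a_2 x^2, the coefficients solve the normal equations G · a = b where
  G_{ij} = <φ_i, φ_j> and b_i = <f, φ_i>, with φ_0 = 1, φ_1 = x, φ_2 = x^2.
G =
  [2, 0, 2/3]
  [0, 2/3, 0]
  [2/3, 0, 2/5],
b = (14/3, -8/5, 26/15).
Solving gives a_0 = 2, a_1 = -12/5, a_2 = 1, so
  g(x) = x^2 - 12*x/5 + 2.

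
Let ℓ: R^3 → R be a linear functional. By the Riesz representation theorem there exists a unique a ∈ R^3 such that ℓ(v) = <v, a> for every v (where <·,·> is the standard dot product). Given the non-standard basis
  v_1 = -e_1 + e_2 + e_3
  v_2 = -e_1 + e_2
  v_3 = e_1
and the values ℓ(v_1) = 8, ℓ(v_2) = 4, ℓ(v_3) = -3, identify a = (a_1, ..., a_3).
a = (-3, 1, 4)

Write a = (a_1, ..., a_3) in the standard basis. For each basis vector v_i, ℓ(v_i) = <v_i, a> is a linear equation in the a_j's. Collect the n equations into a matrix system V a = ℓ, where row i of V is v_i (expressed in the standard basis). Since V is invertible (lower-triangular with 1s on the diagonal, up to permutation), solve by back-substitution:
  V =
[[-1, 1, 1],
 [-1, 1, 0],
 [1, 0, 0]]
  V a = (8, 4, -3)
Solving gives a = (-3, 1, 4).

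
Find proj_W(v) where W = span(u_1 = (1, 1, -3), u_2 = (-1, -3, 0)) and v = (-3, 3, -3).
proj_W(v) = (48/47, 78/47, -99/47)

Set up U = [u_1 | ... | u_2] ∈ R^(3×2). The projector onto W = col(U) is P = U (U^T U)^(-1) U^T.
Compute U^T U =
  [11, -4]
  [-4, 10],
and U^T v = (9, -6).
Solve U^T U · c = U^T v for the coefficients: c = (33/47, -15/47). The projection is proj_W(v) = U c.
Check: (v - proj_W(v)) · u_1 = 0  (should be 0).
Check: (v - proj_W(v)) · u_2 = 0  (should be 0).
Result: proj_W(v) = (48/47, 78/47, -99/47).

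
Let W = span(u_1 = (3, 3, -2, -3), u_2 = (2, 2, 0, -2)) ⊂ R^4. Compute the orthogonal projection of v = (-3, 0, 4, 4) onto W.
proj_W(v) = (-7/3, -7/3, 4, 7/3)

Set up U = [u_1 | ... | u_2] ∈ R^(4×2). The projector onto W = col(U) is P = U (U^T U)^(-1) U^T.
Compute U^T U =
  [31, 18]
  [18, 12],
and U^T v = (-29, -14).
Solve U^T U · c = U^T v for the coefficients: c = (-2, 11/6). The projection is proj_W(v) = U c.
Check: (v - proj_W(v)) · u_1 = 0  (should be 0).
Check: (v - proj_W(v)) · u_2 = 0  (should be 0).
Result: proj_W(v) = (-7/3, -7/3, 4, 7/3).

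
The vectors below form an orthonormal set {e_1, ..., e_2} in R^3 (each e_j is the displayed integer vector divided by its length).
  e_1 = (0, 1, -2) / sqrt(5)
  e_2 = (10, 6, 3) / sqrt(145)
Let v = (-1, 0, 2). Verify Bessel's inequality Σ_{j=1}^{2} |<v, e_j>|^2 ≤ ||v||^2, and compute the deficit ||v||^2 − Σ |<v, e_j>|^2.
Σ |<v, e_j>|^2 = 96/29; ||v||^2 = 5; deficit = 49/29

Write each e_j = u_j / sqrt(<u_j, u_j>) where u_j is the displayed integer vector. Then <v, e_j> = <v, u_j> / sqrt(<u_j, u_j>), so |<v, e_j>|^2 = <v, u_j>^2 / <u_j, u_j>.
Coefficients: <v, e_1> = -4/sqrt(5), <v, e_2> = -4/sqrt(145).
Square and sum: Σ |<v, e_j>|^2 = 96/29.
Compute ||v||^2 = v·v = 5.
Deficit = 5 − 96/29 = 49/29 ≥ 0, confirming Bessel's inequality. (The deficit equals ||v − Σ <v,e_j> e_j||^2, the squared distance from v to span{e_j}.)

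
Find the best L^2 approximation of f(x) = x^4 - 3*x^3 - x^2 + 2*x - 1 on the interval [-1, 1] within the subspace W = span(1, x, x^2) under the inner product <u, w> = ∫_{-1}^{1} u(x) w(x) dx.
g(x) = -x^2/7 + x/5 - 38/35

The best approximation g ∈ W is the orthogonal projection of f onto W. Writing g = a_0 + a_1 x + a_2 x^2, the coefficients solve the normal equations G · a = b where
  G_{ij} = <φ_i, φ_j> and b_i = <f, φ_i>, with φ_0 = 1, φ_1 = x, φ_2 = x^2.
G =
  [2, 0, 2/3]
  [0, 2/3, 0]
  [2/3, 0, 2/5],
b = (-34/15, 2/15, -82/105).
Solving gives a_0 = -38/35, a_1 = 1/5, a_2 = -1/7, so
  g(x) = -x^2/7 + x/5 - 38/35.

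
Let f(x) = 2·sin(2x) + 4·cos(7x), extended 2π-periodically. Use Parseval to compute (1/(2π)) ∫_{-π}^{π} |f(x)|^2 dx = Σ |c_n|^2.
Σ |c_n|^2 = 10

Expand |f|^2 and use orthogonality of {sin(nx), cos(mx)} on [-π, π]:
  ∫_{-π}^{π} sin(nx)^2 dx = π, ∫ cos(mx)^2 dx = π, and cross terms integrate to 0.
So ∫_{-π}^{π} f(x)^2 dx = 2^2 · π + 4^2 · π = (4 + 16)π.
Divide by 2π: (4 + 16)/2 = 10.
By Parseval, this equals Σ |c_n|^2.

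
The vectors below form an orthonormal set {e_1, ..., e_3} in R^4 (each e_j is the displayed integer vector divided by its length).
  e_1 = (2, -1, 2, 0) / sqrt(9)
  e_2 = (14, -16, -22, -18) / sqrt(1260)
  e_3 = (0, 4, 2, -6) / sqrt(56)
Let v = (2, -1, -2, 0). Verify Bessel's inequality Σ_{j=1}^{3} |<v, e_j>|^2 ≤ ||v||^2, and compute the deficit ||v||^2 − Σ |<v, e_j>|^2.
Σ |<v, e_j>|^2 = 37/5; ||v||^2 = 9; deficit = 8/5

Write each e_j = u_j / sqrt(<u_j, u_j>) where u_j is the displayed integer vector. Then <v, e_j> = <v, u_j> / sqrt(<u_j, u_j>), so |<v, e_j>|^2 = <v, u_j>^2 / <u_j, u_j>.
Coefficients: <v, e_1> = 1/sqrt(9), <v, e_2> = 88/sqrt(1260), <v, e_3> = -8/sqrt(56).
Square and sum: Σ |<v, e_j>|^2 = 37/5.
Compute ||v||^2 = v·v = 9.
Deficit = 9 − 37/5 = 8/5 ≥ 0, confirming Bessel's inequality. (The deficit equals ||v − Σ <v,e_j> e_j||^2, the squared distance from v to span{e_j}.)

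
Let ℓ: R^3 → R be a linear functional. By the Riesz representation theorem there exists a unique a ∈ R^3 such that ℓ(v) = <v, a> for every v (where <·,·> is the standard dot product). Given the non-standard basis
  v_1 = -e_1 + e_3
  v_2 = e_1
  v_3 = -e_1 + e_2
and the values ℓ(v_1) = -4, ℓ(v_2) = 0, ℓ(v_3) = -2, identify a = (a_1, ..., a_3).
a = (0, -2, -4)

Write a = (a_1, ..., a_3) in the standard basis. For each basis vector v_i, ℓ(v_i) = <v_i, a> is a linear equation in the a_j's. Collect the n equations into a matrix system V a = ℓ, where row i of V is v_i (expressed in the standard basis). Since V is invertible (lower-triangular with 1s on the diagonal, up to permutation), solve by back-substitution:
  V =
[[-1, 0, 1],
 [1, 0, 0],
 [-1, 1, 0]]
  V a = (-4, 0, -2)
Solving gives a = (0, -2, -4).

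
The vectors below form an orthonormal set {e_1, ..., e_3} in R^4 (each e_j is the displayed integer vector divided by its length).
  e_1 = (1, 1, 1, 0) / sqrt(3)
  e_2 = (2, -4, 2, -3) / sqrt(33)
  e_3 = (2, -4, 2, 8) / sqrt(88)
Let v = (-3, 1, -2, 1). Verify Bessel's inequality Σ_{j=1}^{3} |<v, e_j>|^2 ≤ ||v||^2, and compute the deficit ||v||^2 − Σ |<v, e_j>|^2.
Σ |<v, e_j>|^2 = 29/2; ||v||^2 = 15; deficit = 1/2

Write each e_j = u_j / sqrt(<u_j, u_j>) where u_j is the displayed integer vector. Then <v, e_j> = <v, u_j> / sqrt(<u_j, u_j>), so |<v, e_j>|^2 = <v, u_j>^2 / <u_j, u_j>.
Coefficients: <v, e_1> = -4/sqrt(3), <v, e_2> = -17/sqrt(33), <v, e_3> = -6/sqrt(88).
Square and sum: Σ |<v, e_j>|^2 = 29/2.
Compute ||v||^2 = v·v = 15.
Deficit = 15 − 29/2 = 1/2 ≥ 0, confirming Bessel's inequality. (The deficit equals ||v − Σ <v,e_j> e_j||^2, the squared distance from v to span{e_j}.)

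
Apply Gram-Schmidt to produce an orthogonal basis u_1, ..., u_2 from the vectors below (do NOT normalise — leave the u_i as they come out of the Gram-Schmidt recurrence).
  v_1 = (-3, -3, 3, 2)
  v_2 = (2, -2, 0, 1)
Orthogonal basis:
  u_1 = (-3, -3, 3, 2)
  u_2 = (68/31, -56/31, -6/31, 27/31)

Apply the Gram-Schmidt recurrence
  u_1 = v_1
  u_i = v_i − Σ_{j<i} ((v_i · u_j) / (u_j · u_j)) · u_j.

Step by step this gives:
  u_1 = (-3, -3, 3, 2)
  u_2 = (68/31, -56/31, -6/31, 27/31)

Orthogonality check:
  u_2 · u_1 = 0 (should be 0)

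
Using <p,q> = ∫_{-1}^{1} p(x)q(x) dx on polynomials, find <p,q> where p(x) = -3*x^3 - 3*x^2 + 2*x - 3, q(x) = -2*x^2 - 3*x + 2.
<p,q> = -10

Expand the product: p(x)·q(x) = 6*x^5 + 15*x^4 - x^3 - 6*x^2 + 13*x - 6.
∫_{-1}^{1} of each monomial x^k gives [2/(k+1) if k even, 0 if k odd]. Integrating term-by-term (or equivalently evaluating the antiderivative F(x) = x^6 + 3*x^5 - x^4/4 - 2*x^3 + 13*x^2/2 - 6*x at the endpoints):
  F(1) − F(−1) = 9/4 − (49/4) = -10.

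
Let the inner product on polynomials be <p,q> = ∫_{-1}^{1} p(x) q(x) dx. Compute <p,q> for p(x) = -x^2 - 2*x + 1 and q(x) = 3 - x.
<p,q> = 16/3

Expand the product: p(x)·q(x) = x^3 - x^2 - 7*x + 3.
∫_{-1}^{1} of each monomial x^k gives [2/(k+1) if k even, 0 if k odd]. Integrating term-by-term (or equivalently evaluating the antiderivative F(x) = x^4/4 - x^3/3 - 7*x^2/2 + 3*x at the endpoints):
  F(1) − F(−1) = -7/12 − (-71/12) = 16/3.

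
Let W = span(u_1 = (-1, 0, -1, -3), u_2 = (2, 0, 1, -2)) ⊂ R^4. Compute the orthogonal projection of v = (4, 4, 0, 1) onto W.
proj_W(v) = (17/6, 0, 28/15, 23/30)

Set up U = [u_1 | ... | u_2] ∈ R^(4×2). The projector onto W = col(U) is P = U (U^T U)^(-1) U^T.
Compute U^T U =
  [11, 3]
  [3, 9],
and U^T v = (-7, 6).
Solve U^T U · c = U^T v for the coefficients: c = (-9/10, 29/30). The projection is proj_W(v) = U c.
Check: (v - proj_W(v)) · u_1 = 0  (should be 0).
Check: (v - proj_W(v)) · u_2 = 0  (should be 0).
Result: proj_W(v) = (17/6, 0, 28/15, 23/30).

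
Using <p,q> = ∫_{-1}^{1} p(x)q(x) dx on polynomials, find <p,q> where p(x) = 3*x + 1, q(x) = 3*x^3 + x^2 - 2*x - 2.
<p,q> = -56/15

Expand the product: p(x)·q(x) = 9*x^4 + 6*x^3 - 5*x^2 - 8*x - 2.
∫_{-1}^{1} of each monomial x^k gives [2/(k+1) if k even, 0 if k odd]. Integrating term-by-term (or equivalently evaluating the antiderivative F(x) = 9*x^5/5 + 3*x^4/2 - 5*x^3/3 - 4*x^2 - 2*x at the endpoints):
  F(1) − F(−1) = -131/30 − (-19/30) = -56/15.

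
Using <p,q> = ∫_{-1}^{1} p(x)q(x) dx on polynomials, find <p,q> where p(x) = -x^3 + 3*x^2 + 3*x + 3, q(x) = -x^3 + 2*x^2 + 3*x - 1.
<p,q> = 16/7

Expand the product: p(x)·q(x) = x^6 - 5*x^5 + 13*x^3 + 12*x^2 + 6*x - 3.
∫_{-1}^{1} of each monomial x^k gives [2/(k+1) if k even, 0 if k odd]. Integrating term-by-term (or equivalently evaluating the antiderivative F(x) = x^7/7 - 5*x^6/6 + 13*x^4/4 + 4*x^3 + 3*x^2 - 3*x at the endpoints):
  F(1) − F(−1) = 551/84 − (359/84) = 16/7.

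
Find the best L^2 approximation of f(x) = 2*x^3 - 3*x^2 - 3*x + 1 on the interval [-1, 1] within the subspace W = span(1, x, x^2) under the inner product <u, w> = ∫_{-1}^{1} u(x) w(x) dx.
g(x) = -3*x^2 - 9*x/5 + 1

The best approximation g ∈ W is the orthogonal projection of f onto W. Writing g = a_0 + a_1 x + a_2 x^2, the coefficients solve the normal equations G · a = b where
  G_{ij} = <φ_i, φ_j> and b_i = <f, φ_i>, with φ_0 = 1, φ_1 = x, φ_2 = x^2.
G =
  [2, 0, 2/3]
  [0, 2/3, 0]
  [2/3, 0, 2/5],
b = (0, -6/5, -8/15).
Solving gives a_0 = 1, a_1 = -9/5, a_2 = -3, so
  g(x) = -3*x^2 - 9*x/5 + 1.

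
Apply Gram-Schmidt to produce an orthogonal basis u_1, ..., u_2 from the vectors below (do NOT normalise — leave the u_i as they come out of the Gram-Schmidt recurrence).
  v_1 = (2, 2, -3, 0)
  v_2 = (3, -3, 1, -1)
Orthogonal basis:
  u_1 = (2, 2, -3, 0)
  u_2 = (57/17, -45/17, 8/17, -1)

Apply the Gram-Schmidt recurrence
  u_1 = v_1
  u_i = v_i − Σ_{j<i} ((v_i · u_j) / (u_j · u_j)) · u_j.

Step by step this gives:
  u_1 = (2, 2, -3, 0)
  u_2 = (57/17, -45/17, 8/17, -1)

Orthogonality check:
  u_2 · u_1 = 0 (should be 0)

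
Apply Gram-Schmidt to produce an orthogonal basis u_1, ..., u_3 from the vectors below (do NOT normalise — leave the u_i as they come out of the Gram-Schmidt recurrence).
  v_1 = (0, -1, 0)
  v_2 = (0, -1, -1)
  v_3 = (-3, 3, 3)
Orthogonal basis:
  u_1 = (0, -1, 0)
  u_2 = (0, 0, -1)
  u_3 = (-3, 0, 0)

Apply the Gram-Schmidt recurrence
  u_1 = v_1
  u_i = v_i − Σ_{j<i} ((v_i · u_j) / (u_j · u_j)) · u_j.

Step by step this gives:
  u_1 = (0, -1, 0)
  u_2 = (0, 0, -1)
  u_3 = (-3, 0, 0)

Orthogonality check:
  u_2 · u_1 = 0 (should be 0)
  u_3 · u_1 = 0 (should be 0)
  u_3 · u_2 = 0 (should be 0)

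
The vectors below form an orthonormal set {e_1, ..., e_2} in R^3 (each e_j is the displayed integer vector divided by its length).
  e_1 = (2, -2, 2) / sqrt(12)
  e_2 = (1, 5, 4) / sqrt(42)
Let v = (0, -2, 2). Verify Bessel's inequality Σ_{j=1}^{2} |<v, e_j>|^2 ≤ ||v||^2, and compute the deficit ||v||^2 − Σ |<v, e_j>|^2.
Σ |<v, e_j>|^2 = 38/7; ||v||^2 = 8; deficit = 18/7

Write each e_j = u_j / sqrt(<u_j, u_j>) where u_j is the displayed integer vector. Then <v, e_j> = <v, u_j> / sqrt(<u_j, u_j>), so |<v, e_j>|^2 = <v, u_j>^2 / <u_j, u_j>.
Coefficients: <v, e_1> = 8/sqrt(12), <v, e_2> = -2/sqrt(42).
Square and sum: Σ |<v, e_j>|^2 = 38/7.
Compute ||v||^2 = v·v = 8.
Deficit = 8 − 38/7 = 18/7 ≥ 0, confirming Bessel's inequality. (The deficit equals ||v − Σ <v,e_j> e_j||^2, the squared distance from v to span{e_j}.)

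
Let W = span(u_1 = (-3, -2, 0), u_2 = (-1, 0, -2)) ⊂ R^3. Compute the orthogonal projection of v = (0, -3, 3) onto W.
proj_W(v) = (-6/7, -12/7, 24/7)

Set up U = [u_1 | ... | u_2] ∈ R^(3×2). The projector onto W = col(U) is P = U (U^T U)^(-1) U^T.
Compute U^T U =
  [13, 3]
  [3, 5],
and U^T v = (6, -6).
Solve U^T U · c = U^T v for the coefficients: c = (6/7, -12/7). The projection is proj_W(v) = U c.
Check: (v - proj_W(v)) · u_1 = 0  (should be 0).
Check: (v - proj_W(v)) · u_2 = 0  (should be 0).
Result: proj_W(v) = (-6/7, -12/7, 24/7).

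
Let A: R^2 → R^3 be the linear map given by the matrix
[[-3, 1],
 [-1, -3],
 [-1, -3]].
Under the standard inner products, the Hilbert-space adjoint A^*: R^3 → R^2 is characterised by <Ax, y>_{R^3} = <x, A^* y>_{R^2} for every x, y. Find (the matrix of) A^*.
A^* = A^T =
[[-3, -1, -1],
 [1, -3, -3]]

For real matrices with standard dot products, the defining identity <Ax, y> = <x, A^* y> gives (Ax)^T y = x^T (A^*) y, i.e. x^T A^T y = x^T (A^*) y. Since this holds for all x, y, we must have A^* = A^T. Therefore
A^* =
[[-3, -1, -1],
 [1, -3, -3]].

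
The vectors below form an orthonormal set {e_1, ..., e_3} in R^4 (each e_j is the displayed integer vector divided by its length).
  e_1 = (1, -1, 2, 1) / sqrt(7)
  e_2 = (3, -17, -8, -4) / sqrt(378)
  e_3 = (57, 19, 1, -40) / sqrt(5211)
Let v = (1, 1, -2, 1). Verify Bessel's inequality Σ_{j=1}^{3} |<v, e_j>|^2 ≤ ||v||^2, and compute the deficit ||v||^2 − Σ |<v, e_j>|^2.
Σ |<v, e_j>|^2 = 293/193; ||v||^2 = 7; deficit = 1058/193

Write each e_j = u_j / sqrt(<u_j, u_j>) where u_j is the displayed integer vector. Then <v, e_j> = <v, u_j> / sqrt(<u_j, u_j>), so |<v, e_j>|^2 = <v, u_j>^2 / <u_j, u_j>.
Coefficients: <v, e_1> = -3/sqrt(7), <v, e_2> = -2/sqrt(378), <v, e_3> = 34/sqrt(5211).
Square and sum: Σ |<v, e_j>|^2 = 293/193.
Compute ||v||^2 = v·v = 7.
Deficit = 7 − 293/193 = 1058/193 ≥ 0, confirming Bessel's inequality. (The deficit equals ||v − Σ <v,e_j> e_j||^2, the squared distance from v to span{e_j}.)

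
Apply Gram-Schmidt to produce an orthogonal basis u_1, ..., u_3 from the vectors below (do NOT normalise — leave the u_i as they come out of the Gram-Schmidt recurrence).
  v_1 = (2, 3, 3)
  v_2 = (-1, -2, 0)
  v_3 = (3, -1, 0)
Orthogonal basis:
  u_1 = (2, 3, 3)
  u_2 = (-3/11, -10/11, 12/11)
  u_3 = (63/23, -63/46, -21/46)

Apply the Gram-Schmidt recurrence
  u_1 = v_1
  u_i = v_i − Σ_{j<i} ((v_i · u_j) / (u_j · u_j)) · u_j.

Step by step this gives:
  u_1 = (2, 3, 3)
  u_2 = (-3/11, -10/11, 12/11)
  u_3 = (63/23, -63/46, -21/46)

Orthogonality check:
  u_2 · u_1 = 0 (should be 0)
  u_3 · u_1 = 0 (should be 0)
  u_3 · u_2 = 0 (should be 0)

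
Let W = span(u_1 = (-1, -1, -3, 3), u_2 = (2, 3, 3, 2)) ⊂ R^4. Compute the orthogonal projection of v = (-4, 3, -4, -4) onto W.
proj_W(v) = (-103/76, -165/76, -123/76, -187/76)

Set up U = [u_1 | ... | u_2] ∈ R^(4×2). The projector onto W = col(U) is P = U (U^T U)^(-1) U^T.
Compute U^T U =
  [20, -8]
  [-8, 26],
and U^T v = (1, -19).
Solve U^T U · c = U^T v for the coefficients: c = (-21/76, -31/38). The projection is proj_W(v) = U c.
Check: (v - proj_W(v)) · u_1 = 0  (should be 0).
Check: (v - proj_W(v)) · u_2 = 0  (should be 0).
Result: proj_W(v) = (-103/76, -165/76, -123/76, -187/76).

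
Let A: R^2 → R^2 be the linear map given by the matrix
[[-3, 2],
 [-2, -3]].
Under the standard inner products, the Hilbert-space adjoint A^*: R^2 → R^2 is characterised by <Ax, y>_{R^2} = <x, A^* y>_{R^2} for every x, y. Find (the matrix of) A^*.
A^* = A^T =
[[-3, -2],
 [2, -3]]

For real matrices with standard dot products, the defining identity <Ax, y> = <x, A^* y> gives (Ax)^T y = x^T (A^*) y, i.e. x^T A^T y = x^T (A^*) y. Since this holds for all x, y, we must have A^* = A^T. Therefore
A^* =
[[-3, -2],
 [2, -3]].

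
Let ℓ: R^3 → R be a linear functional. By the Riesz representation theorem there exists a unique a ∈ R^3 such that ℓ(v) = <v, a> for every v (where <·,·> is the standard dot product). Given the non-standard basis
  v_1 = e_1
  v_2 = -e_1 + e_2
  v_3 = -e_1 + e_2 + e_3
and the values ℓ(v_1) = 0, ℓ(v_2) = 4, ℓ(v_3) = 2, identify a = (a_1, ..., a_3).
a = (0, 4, -2)

Write a = (a_1, ..., a_3) in the standard basis. For each basis vector v_i, ℓ(v_i) = <v_i, a> is a linear equation in the a_j's. Collect the n equations into a matrix system V a = ℓ, where row i of V is v_i (expressed in the standard basis). Since V is invertible (lower-triangular with 1s on the diagonal, up to permutation), solve by back-substitution:
  V =
[[1, 0, 0],
 [-1, 1, 0],
 [-1, 1, 1]]
  V a = (0, 4, 2)
Solving gives a = (0, 4, -2).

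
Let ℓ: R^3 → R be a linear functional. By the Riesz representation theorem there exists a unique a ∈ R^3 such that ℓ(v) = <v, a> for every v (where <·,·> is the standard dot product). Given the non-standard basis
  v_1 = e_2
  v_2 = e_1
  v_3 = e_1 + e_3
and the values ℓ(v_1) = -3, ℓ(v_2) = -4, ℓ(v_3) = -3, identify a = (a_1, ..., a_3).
a = (-4, -3, 1)

Write a = (a_1, ..., a_3) in the standard basis. For each basis vector v_i, ℓ(v_i) = <v_i, a> is a linear equation in the a_j's. Collect the n equations into a matrix system V a = ℓ, where row i of V is v_i (expressed in the standard basis). Since V is invertible (lower-triangular with 1s on the diagonal, up to permutation), solve by back-substitution:
  V =
[[0, 1, 0],
 [1, 0, 0],
 [1, 0, 1]]
  V a = (-3, -4, -3)
Solving gives a = (-4, -3, 1).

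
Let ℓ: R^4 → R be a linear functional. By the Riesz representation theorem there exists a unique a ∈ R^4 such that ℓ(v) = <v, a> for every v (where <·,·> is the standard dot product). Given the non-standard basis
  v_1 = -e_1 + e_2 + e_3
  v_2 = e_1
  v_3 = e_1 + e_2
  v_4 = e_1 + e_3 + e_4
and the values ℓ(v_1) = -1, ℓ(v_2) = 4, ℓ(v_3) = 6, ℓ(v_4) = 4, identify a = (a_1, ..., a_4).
a = (4, 2, 1, -1)

Write a = (a_1, ..., a_4) in the standard basis. For each basis vector v_i, ℓ(v_i) = <v_i, a> is a linear equation in the a_j's. Collect the n equations into a matrix system V a = ℓ, where row i of V is v_i (expressed in the standard basis). Since V is invertible (lower-triangular with 1s on the diagonal, up to permutation), solve by back-substitution:
  V =
[[-1, 1, 1, 0],
 [1, 0, 0, 0],
 [1, 1, 0, 0],
 [1, 0, 1, 1]]
  V a = (-1, 4, 6, 4)
Solving gives a = (4, 2, 1, -1).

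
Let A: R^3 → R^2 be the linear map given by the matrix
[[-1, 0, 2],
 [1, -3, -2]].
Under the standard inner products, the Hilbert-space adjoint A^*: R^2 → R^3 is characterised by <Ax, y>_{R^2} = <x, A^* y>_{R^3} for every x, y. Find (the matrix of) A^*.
A^* = A^T =
[[-1, 1],
 [0, -3],
 [2, -2]]

For real matrices with standard dot products, the defining identity <Ax, y> = <x, A^* y> gives (Ax)^T y = x^T (A^*) y, i.e. x^T A^T y = x^T (A^*) y. Since this holds for all x, y, we must have A^* = A^T. Therefore
A^* =
[[-1, 1],
 [0, -3],
 [2, -2]].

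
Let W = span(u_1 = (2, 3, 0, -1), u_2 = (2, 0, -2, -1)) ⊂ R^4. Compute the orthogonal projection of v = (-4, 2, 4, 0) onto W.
proj_W(v) = (-304/101, 186/101, 428/101, 152/101)

Set up U = [u_1 | ... | u_2] ∈ R^(4×2). The projector onto W = col(U) is P = U (U^T U)^(-1) U^T.
Compute U^T U =
  [14, 5]
  [5, 9],
and U^T v = (-2, -16).
Solve U^T U · c = U^T v for the coefficients: c = (62/101, -214/101). The projection is proj_W(v) = U c.
Check: (v - proj_W(v)) · u_1 = 0  (should be 0).
Check: (v - proj_W(v)) · u_2 = 0  (should be 0).
Result: proj_W(v) = (-304/101, 186/101, 428/101, 152/101).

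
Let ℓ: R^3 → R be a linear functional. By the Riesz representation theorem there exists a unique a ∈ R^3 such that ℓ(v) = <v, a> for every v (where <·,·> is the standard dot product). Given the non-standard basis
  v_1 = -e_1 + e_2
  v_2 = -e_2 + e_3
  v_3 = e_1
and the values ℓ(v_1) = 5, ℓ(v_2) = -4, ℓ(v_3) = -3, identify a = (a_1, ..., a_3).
a = (-3, 2, -2)

Write a = (a_1, ..., a_3) in the standard basis. For each basis vector v_i, ℓ(v_i) = <v_i, a> is a linear equation in the a_j's. Collect the n equations into a matrix system V a = ℓ, where row i of V is v_i (expressed in the standard basis). Since V is invertible (lower-triangular with 1s on the diagonal, up to permutation), solve by back-substitution:
  V =
[[-1, 1, 0],
 [0, -1, 1],
 [1, 0, 0]]
  V a = (5, -4, -3)
Solving gives a = (-3, 2, -2).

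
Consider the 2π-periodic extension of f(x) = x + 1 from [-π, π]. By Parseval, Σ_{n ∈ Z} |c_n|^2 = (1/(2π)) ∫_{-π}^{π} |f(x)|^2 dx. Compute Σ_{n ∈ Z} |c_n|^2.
Σ |c_n|^2 = π^2/3 + 1

Expand and integrate term by term over [-π, π]:
  ∫ (x)^2 dx = 1·(2π^3/3); ∫ 2·1·(1)·x dx = 0 (odd integrand); ∫ 1^2 dx = 1·2π.
So (1/(2π)) ∫_{-π}^{π} (x + 1)^2 dx = 1π^2/3 + 1 = π^2/3 + 1.
Parseval ⇒ Σ |c_n|^2 = π^2/3 + 1.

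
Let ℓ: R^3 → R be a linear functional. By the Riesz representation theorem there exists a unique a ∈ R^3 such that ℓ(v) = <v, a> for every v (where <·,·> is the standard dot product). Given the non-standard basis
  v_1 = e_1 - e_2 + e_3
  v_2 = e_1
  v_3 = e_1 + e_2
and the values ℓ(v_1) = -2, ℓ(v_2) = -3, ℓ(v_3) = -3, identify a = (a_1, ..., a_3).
a = (-3, 0, 1)

Write a = (a_1, ..., a_3) in the standard basis. For each basis vector v_i, ℓ(v_i) = <v_i, a> is a linear equation in the a_j's. Collect the n equations into a matrix system V a = ℓ, where row i of V is v_i (expressed in the standard basis). Since V is invertible (lower-triangular with 1s on the diagonal, up to permutation), solve by back-substitution:
  V =
[[1, -1, 1],
 [1, 0, 0],
 [1, 1, 0]]
  V a = (-2, -3, -3)
Solving gives a = (-3, 0, 1).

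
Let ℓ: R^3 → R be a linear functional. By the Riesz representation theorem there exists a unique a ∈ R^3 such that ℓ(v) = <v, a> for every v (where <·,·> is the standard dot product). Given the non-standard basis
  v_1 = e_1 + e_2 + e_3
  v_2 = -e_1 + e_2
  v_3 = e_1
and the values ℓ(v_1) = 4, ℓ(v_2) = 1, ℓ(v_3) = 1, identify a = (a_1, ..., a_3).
a = (1, 2, 1)

Write a = (a_1, ..., a_3) in the standard basis. For each basis vector v_i, ℓ(v_i) = <v_i, a> is a linear equation in the a_j's. Collect the n equations into a matrix system V a = ℓ, where row i of V is v_i (expressed in the standard basis). Since V is invertible (lower-triangular with 1s on the diagonal, up to permutation), solve by back-substitution:
  V =
[[1, 1, 1],
 [-1, 1, 0],
 [1, 0, 0]]
  V a = (4, 1, 1)
Solving gives a = (1, 2, 1).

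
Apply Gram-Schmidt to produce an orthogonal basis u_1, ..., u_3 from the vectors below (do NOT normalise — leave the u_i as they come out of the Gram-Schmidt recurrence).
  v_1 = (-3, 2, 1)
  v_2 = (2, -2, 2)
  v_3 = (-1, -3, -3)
Orthogonal basis:
  u_1 = (-3, 2, 1)
  u_2 = (2/7, -6/7, 18/7)
  u_3 = (-27/13, -36/13, -9/13)

Apply the Gram-Schmidt recurrence
  u_1 = v_1
  u_i = v_i − Σ_{j<i} ((v_i · u_j) / (u_j · u_j)) · u_j.

Step by step this gives:
  u_1 = (-3, 2, 1)
  u_2 = (2/7, -6/7, 18/7)
  u_3 = (-27/13, -36/13, -9/13)

Orthogonality check:
  u_2 · u_1 = 0 (should be 0)
  u_3 · u_1 = 0 (should be 0)
  u_3 · u_2 = 0 (should be 0)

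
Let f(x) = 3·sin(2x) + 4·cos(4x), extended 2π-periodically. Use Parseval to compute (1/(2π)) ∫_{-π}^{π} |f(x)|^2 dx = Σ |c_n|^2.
Σ |c_n|^2 = 25/2

Expand |f|^2 and use orthogonality of {sin(nx), cos(mx)} on [-π, π]:
  ∫_{-π}^{π} sin(nx)^2 dx = π, ∫ cos(mx)^2 dx = π, and cross terms integrate to 0.
So ∫_{-π}^{π} f(x)^2 dx = 3^2 · π + 4^2 · π = (9 + 16)π.
Divide by 2π: (9 + 16)/2 = 25/2.
By Parseval, this equals Σ |c_n|^2.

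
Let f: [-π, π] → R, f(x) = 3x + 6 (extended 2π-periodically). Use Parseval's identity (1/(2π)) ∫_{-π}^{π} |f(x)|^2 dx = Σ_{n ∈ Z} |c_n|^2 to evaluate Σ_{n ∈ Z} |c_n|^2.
Σ |c_n|^2 = 3π^2 + 36

Expand and integrate term by term over [-π, π]:
  ∫ (3x)^2 dx = 9·(2π^3/3); ∫ 2·3·(6)·x dx = 0 (odd integrand); ∫ 6^2 dx = 36·2π.
So (1/(2π)) ∫_{-π}^{π} (3x + 6)^2 dx = 9π^2/3 + 36 = 3π^2 + 36.
Parseval ⇒ Σ |c_n|^2 = 3π^2 + 36.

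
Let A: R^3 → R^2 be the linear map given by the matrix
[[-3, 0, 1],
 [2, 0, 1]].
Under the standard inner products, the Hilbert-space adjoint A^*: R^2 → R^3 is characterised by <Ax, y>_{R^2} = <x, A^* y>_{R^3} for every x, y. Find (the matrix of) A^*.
A^* = A^T =
[[-3, 2],
 [0, 0],
 [1, 1]]

For real matrices with standard dot products, the defining identity <Ax, y> = <x, A^* y> gives (Ax)^T y = x^T (A^*) y, i.e. x^T A^T y = x^T (A^*) y. Since this holds for all x, y, we must have A^* = A^T. Therefore
A^* =
[[-3, 2],
 [0, 0],
 [1, 1]].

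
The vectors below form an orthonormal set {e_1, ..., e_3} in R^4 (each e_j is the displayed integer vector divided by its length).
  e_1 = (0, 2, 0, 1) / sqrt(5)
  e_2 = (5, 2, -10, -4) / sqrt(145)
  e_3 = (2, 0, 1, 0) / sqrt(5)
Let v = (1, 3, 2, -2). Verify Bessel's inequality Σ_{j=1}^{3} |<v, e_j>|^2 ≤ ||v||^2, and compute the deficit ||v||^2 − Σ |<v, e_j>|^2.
Σ |<v, e_j>|^2 = 929/145; ||v||^2 = 18; deficit = 1681/145

Write each e_j = u_j / sqrt(<u_j, u_j>) where u_j is the displayed integer vector. Then <v, e_j> = <v, u_j> / sqrt(<u_j, u_j>), so |<v, e_j>|^2 = <v, u_j>^2 / <u_j, u_j>.
Coefficients: <v, e_1> = 4/sqrt(5), <v, e_2> = -1/sqrt(145), <v, e_3> = 4/sqrt(5).
Square and sum: Σ |<v, e_j>|^2 = 929/145.
Compute ||v||^2 = v·v = 18.
Deficit = 18 − 929/145 = 1681/145 ≥ 0, confirming Bessel's inequality. (The deficit equals ||v − Σ <v,e_j> e_j||^2, the squared distance from v to span{e_j}.)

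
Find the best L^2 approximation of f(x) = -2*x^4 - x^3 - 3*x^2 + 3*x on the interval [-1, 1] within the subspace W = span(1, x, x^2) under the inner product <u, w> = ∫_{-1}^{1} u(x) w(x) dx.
g(x) = -33*x^2/7 + 12*x/5 + 6/35

The best approximation g ∈ W is the orthogonal projection of f onto W. Writing g = a_0 + a_1 x + a_2 x^2, the coefficients solve the normal equations G · a = b where
  G_{ij} = <φ_i, φ_j> and b_i = <f, φ_i>, with φ_0 = 1, φ_1 = x, φ_2 = x^2.
G =
  [2, 0, 2/3]
  [0, 2/3, 0]
  [2/3, 0, 2/5],
b = (-14/5, 8/5, -62/35).
Solving gives a_0 = 6/35, a_1 = 12/5, a_2 = -33/7, so
  g(x) = -33*x^2/7 + 12*x/5 + 6/35.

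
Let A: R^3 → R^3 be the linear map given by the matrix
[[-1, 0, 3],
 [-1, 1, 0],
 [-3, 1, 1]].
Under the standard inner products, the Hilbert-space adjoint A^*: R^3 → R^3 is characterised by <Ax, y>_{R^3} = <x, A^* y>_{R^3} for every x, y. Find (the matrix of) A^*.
A^* = A^T =
[[-1, -1, -3],
 [0, 1, 1],
 [3, 0, 1]]

For real matrices with standard dot products, the defining identity <Ax, y> = <x, A^* y> gives (Ax)^T y = x^T (A^*) y, i.e. x^T A^T y = x^T (A^*) y. Since this holds for all x, y, we must have A^* = A^T. Therefore
A^* =
[[-1, -1, -3],
 [0, 1, 1],
 [3, 0, 1]].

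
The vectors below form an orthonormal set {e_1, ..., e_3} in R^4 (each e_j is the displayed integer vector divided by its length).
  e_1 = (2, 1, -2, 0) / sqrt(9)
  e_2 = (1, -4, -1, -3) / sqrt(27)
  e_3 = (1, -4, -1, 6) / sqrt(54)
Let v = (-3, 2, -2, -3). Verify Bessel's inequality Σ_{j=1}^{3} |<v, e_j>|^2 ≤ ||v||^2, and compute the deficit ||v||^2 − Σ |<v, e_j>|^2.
Σ |<v, e_j>|^2 = 27/2; ||v||^2 = 26; deficit = 25/2

Write each e_j = u_j / sqrt(<u_j, u_j>) where u_j is the displayed integer vector. Then <v, e_j> = <v, u_j> / sqrt(<u_j, u_j>), so |<v, e_j>|^2 = <v, u_j>^2 / <u_j, u_j>.
Coefficients: <v, e_1> = 0/sqrt(9), <v, e_2> = 0/sqrt(27), <v, e_3> = -27/sqrt(54).
Square and sum: Σ |<v, e_j>|^2 = 27/2.
Compute ||v||^2 = v·v = 26.
Deficit = 26 − 27/2 = 25/2 ≥ 0, confirming Bessel's inequality. (The deficit equals ||v − Σ <v,e_j> e_j||^2, the squared distance from v to span{e_j}.)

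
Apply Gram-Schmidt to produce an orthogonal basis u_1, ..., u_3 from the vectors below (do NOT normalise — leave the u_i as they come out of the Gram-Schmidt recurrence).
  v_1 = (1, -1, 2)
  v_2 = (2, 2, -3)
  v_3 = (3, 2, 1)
Orthogonal basis:
  u_1 = (1, -1, 2)
  u_2 = (3, 1, -1)
  u_3 = (-5/22, 35/22, 10/11)

Apply the Gram-Schmidt recurrence
  u_1 = v_1
  u_i = v_i − Σ_{j<i} ((v_i · u_j) / (u_j · u_j)) · u_j.

Step by step this gives:
  u_1 = (1, -1, 2)
  u_2 = (3, 1, -1)
  u_3 = (-5/22, 35/22, 10/11)

Orthogonality check:
  u_2 · u_1 = 0 (should be 0)
  u_3 · u_1 = 0 (should be 0)
  u_3 · u_2 = 0 (should be 0)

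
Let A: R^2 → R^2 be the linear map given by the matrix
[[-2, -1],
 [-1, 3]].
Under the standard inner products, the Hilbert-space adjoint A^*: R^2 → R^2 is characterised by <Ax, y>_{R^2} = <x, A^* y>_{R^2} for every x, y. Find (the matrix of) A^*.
A^* = A^T =
[[-2, -1],
 [-1, 3]]

For real matrices with standard dot products, the defining identity <Ax, y> = <x, A^* y> gives (Ax)^T y = x^T (A^*) y, i.e. x^T A^T y = x^T (A^*) y. Since this holds for all x, y, we must have A^* = A^T. Therefore
A^* =
[[-2, -1],
 [-1, 3]].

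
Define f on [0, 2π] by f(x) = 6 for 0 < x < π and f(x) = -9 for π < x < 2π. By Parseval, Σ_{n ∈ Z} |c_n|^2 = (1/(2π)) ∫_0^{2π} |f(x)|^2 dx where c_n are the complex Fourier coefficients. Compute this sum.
Σ |c_n|^2 = 117/2

Parseval equates the L^2 energy of f (normalised by 1/(2π)) with the ℓ^2 sum of its Fourier coefficients: (1/(2π)) ∫_0^{2π} |f|^2 = Σ |c_n|^2.
Compute the left side: (1/(2π)) [∫_0^π 6^2 dx + ∫_π^{2π} (-9)^2 dx] = (1/(2π)) · (36π + 81π) = (36 + 81)/2 = 117/2.
So Σ_{n ∈ Z} |c_n|^2 = 117/2.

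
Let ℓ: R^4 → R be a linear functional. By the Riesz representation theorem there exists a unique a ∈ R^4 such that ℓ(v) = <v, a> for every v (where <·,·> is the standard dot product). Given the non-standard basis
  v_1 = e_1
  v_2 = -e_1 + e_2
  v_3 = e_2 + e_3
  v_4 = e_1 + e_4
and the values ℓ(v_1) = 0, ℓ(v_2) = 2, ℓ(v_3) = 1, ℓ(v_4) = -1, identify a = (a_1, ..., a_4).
a = (0, 2, -1, -1)

Write a = (a_1, ..., a_4) in the standard basis. For each basis vector v_i, ℓ(v_i) = <v_i, a> is a linear equation in the a_j's. Collect the n equations into a matrix system V a = ℓ, where row i of V is v_i (expressed in the standard basis). Since V is invertible (lower-triangular with 1s on the diagonal, up to permutation), solve by back-substitution:
  V =
[[1, 0, 0, 0],
 [-1, 1, 0, 0],
 [0, 1, 1, 0],
 [1, 0, 0, 1]]
  V a = (0, 2, 1, -1)
Solving gives a = (0, 2, -1, -1).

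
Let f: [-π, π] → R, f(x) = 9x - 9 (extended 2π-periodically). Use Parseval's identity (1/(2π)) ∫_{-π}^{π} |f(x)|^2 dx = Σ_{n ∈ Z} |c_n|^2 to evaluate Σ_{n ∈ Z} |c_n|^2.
Σ |c_n|^2 = 27π^2 + 81

Expand and integrate term by term over [-π, π]:
  ∫ (9x)^2 dx = 81·(2π^3/3); ∫ 2·9·(-9)·x dx = 0 (odd integrand); ∫ (-9)^2 dx = 81·2π.
So (1/(2π)) ∫_{-π}^{π} (9x - 9)^2 dx = 81π^2/3 + 81 = 27π^2 + 81.
Parseval ⇒ Σ |c_n|^2 = 27π^2 + 81.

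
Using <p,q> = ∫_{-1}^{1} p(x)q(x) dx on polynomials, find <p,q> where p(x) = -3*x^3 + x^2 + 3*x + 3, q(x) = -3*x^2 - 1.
<p,q> = -208/15

Expand the product: p(x)·q(x) = 9*x^5 - 3*x^4 - 6*x^3 - 10*x^2 - 3*x - 3.
∫_{-1}^{1} of each monomial x^k gives [2/(k+1) if k even, 0 if k odd]. Integrating term-by-term (or equivalently evaluating the antiderivative F(x) = 3*x^6/2 - 3*x^5/5 - 3*x^4/2 - 10*x^3/3 - 3*x^2/2 - 3*x at the endpoints):
  F(1) − F(−1) = -253/30 − (163/30) = -208/15.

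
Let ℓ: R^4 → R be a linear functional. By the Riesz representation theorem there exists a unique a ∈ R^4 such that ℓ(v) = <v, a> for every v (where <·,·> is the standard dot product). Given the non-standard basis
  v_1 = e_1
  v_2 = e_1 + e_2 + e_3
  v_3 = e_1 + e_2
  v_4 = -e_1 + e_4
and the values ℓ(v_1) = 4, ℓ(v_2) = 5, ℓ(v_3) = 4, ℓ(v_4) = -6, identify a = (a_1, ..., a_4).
a = (4, 0, 1, -2)

Write a = (a_1, ..., a_4) in the standard basis. For each basis vector v_i, ℓ(v_i) = <v_i, a> is a linear equation in the a_j's. Collect the n equations into a matrix system V a = ℓ, where row i of V is v_i (expressed in the standard basis). Since V is invertible (lower-triangular with 1s on the diagonal, up to permutation), solve by back-substitution:
  V =
[[1, 0, 0, 0],
 [1, 1, 1, 0],
 [1, 1, 0, 0],
 [-1, 0, 0, 1]]
  V a = (4, 5, 4, -6)
Solving gives a = (4, 0, 1, -2).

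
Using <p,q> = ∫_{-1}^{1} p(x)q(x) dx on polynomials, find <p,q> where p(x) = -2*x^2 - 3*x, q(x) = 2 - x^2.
<p,q> = -28/15

Expand the product: p(x)·q(x) = 2*x^4 + 3*x^3 - 4*x^2 - 6*x.
∫_{-1}^{1} of each monomial x^k gives [2/(k+1) if k even, 0 if k odd]. Integrating term-by-term (or equivalently evaluating the antiderivative F(x) = 2*x^5/5 + 3*x^4/4 - 4*x^3/3 - 3*x^2 at the endpoints):
  F(1) − F(−1) = -191/60 − (-79/60) = -28/15.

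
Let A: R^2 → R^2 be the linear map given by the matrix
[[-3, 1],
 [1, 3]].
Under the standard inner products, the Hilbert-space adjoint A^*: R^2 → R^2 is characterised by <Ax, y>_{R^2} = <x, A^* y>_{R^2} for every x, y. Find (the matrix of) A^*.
A^* = A^T =
[[-3, 1],
 [1, 3]]

For real matrices with standard dot products, the defining identity <Ax, y> = <x, A^* y> gives (Ax)^T y = x^T (A^*) y, i.e. x^T A^T y = x^T (A^*) y. Since this holds for all x, y, we must have A^* = A^T. Therefore
A^* =
[[-3, 1],
 [1, 3]].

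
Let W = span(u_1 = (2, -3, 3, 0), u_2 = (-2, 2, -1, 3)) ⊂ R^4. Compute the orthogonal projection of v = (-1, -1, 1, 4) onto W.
proj_W(v) = (-158/227, -57/227, 351/227, 882/227)

Set up U = [u_1 | ... | u_2] ∈ R^(4×2). The projector onto W = col(U) is P = U (U^T U)^(-1) U^T.
Compute U^T U =
  [22, -13]
  [-13, 18],
and U^T v = (4, 11).
Solve U^T U · c = U^T v for the coefficients: c = (215/227, 294/227). The projection is proj_W(v) = U c.
Check: (v - proj_W(v)) · u_1 = 0  (should be 0).
Check: (v - proj_W(v)) · u_2 = 0  (should be 0).
Result: proj_W(v) = (-158/227, -57/227, 351/227, 882/227).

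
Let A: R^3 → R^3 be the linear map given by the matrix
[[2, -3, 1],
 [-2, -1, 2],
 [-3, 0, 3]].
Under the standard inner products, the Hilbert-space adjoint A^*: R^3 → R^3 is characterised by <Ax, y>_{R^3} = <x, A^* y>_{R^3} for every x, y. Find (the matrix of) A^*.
A^* = A^T =
[[2, -2, -3],
 [-3, -1, 0],
 [1, 2, 3]]

For real matrices with standard dot products, the defining identity <Ax, y> = <x, A^* y> gives (Ax)^T y = x^T (A^*) y, i.e. x^T A^T y = x^T (A^*) y. Since this holds for all x, y, we must have A^* = A^T. Therefore
A^* =
[[2, -2, -3],
 [-3, -1, 0],
 [1, 2, 3]].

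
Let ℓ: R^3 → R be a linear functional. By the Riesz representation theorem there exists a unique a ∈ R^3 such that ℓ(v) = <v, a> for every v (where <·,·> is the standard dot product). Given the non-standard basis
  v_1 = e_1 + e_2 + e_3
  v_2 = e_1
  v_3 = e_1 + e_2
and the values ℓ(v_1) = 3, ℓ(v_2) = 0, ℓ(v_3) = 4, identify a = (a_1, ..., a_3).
a = (0, 4, -1)

Write a = (a_1, ..., a_3) in the standard basis. For each basis vector v_i, ℓ(v_i) = <v_i, a> is a linear equation in the a_j's. Collect the n equations into a matrix system V a = ℓ, where row i of V is v_i (expressed in the standard basis). Since V is invertible (lower-triangular with 1s on the diagonal, up to permutation), solve by back-substitution:
  V =
[[1, 1, 1],
 [1, 0, 0],
 [1, 1, 0]]
  V a = (3, 0, 4)
Solving gives a = (0, 4, -1).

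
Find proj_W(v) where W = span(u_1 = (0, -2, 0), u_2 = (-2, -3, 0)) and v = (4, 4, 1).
proj_W(v) = (4, 4, 0)

Set up U = [u_1 | ... | u_2] ∈ R^(3×2). The projector onto W = col(U) is P = U (U^T U)^(-1) U^T.
Compute U^T U =
  [4, 6]
  [6, 13],
and U^T v = (-8, -20).
Solve U^T U · c = U^T v for the coefficients: c = (1, -2). The projection is proj_W(v) = U c.
Check: (v - proj_W(v)) · u_1 = 0  (should be 0).
Check: (v - proj_W(v)) · u_2 = 0  (should be 0).
Result: proj_W(v) = (4, 4, 0).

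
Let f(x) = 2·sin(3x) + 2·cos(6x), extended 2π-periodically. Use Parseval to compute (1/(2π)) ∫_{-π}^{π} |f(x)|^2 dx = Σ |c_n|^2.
Σ |c_n|^2 = 4

Expand |f|^2 and use orthogonality of {sin(nx), cos(mx)} on [-π, π]:
  ∫_{-π}^{π} sin(nx)^2 dx = π, ∫ cos(mx)^2 dx = π, and cross terms integrate to 0.
So ∫_{-π}^{π} f(x)^2 dx = 2^2 · π + 2^2 · π = (4 + 4)π.
Divide by 2π: (4 + 4)/2 = 4.
By Parseval, this equals Σ |c_n|^2.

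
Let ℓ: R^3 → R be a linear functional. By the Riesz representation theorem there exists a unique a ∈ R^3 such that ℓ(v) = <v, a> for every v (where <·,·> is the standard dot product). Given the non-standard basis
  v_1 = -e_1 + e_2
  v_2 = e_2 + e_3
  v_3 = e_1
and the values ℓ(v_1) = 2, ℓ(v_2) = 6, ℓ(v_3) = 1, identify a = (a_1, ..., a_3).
a = (1, 3, 3)

Write a = (a_1, ..., a_3) in the standard basis. For each basis vector v_i, ℓ(v_i) = <v_i, a> is a linear equation in the a_j's. Collect the n equations into a matrix system V a = ℓ, where row i of V is v_i (expressed in the standard basis). Since V is invertible (lower-triangular with 1s on the diagonal, up to permutation), solve by back-substitution:
  V =
[[-1, 1, 0],
 [0, 1, 1],
 [1, 0, 0]]
  V a = (2, 6, 1)
Solving gives a = (1, 3, 3).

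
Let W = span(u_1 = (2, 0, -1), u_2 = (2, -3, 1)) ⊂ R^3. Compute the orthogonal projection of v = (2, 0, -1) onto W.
proj_W(v) = (2, 0, -1)

Set up U = [u_1 | ... | u_2] ∈ R^(3×2). The projector onto W = col(U) is P = U (U^T U)^(-1) U^T.
Compute U^T U =
  [5, 3]
  [3, 14],
and U^T v = (5, 3).
Solve U^T U · c = U^T v for the coefficients: c = (1, 0). The projection is proj_W(v) = U c.
Check: (v - proj_W(v)) · u_1 = 0  (should be 0).
Check: (v - proj_W(v)) · u_2 = 0  (should be 0).
Result: proj_W(v) = (2, 0, -1).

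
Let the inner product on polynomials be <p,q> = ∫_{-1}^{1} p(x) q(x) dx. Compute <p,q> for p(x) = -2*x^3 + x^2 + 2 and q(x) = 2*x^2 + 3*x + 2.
<p,q> = 52/5

Expand the product: p(x)·q(x) = -4*x^5 - 4*x^4 - x^3 + 6*x^2 + 6*x + 4.
∫_{-1}^{1} of each monomial x^k gives [2/(k+1) if k even, 0 if k odd]. Integrating term-by-term (or equivalently evaluating the antiderivative F(x) = -2*x^6/3 - 4*x^5/5 - x^4/4 + 2*x^3 + 3*x^2 + 4*x at the endpoints):
  F(1) − F(−1) = 437/60 − (-187/60) = 52/5.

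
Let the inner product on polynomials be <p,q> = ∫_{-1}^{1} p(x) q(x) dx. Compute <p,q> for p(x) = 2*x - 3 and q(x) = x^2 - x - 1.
<p,q> = 8/3

Expand the product: p(x)·q(x) = 2*x^3 - 5*x^2 + x + 3.
∫_{-1}^{1} of each monomial x^k gives [2/(k+1) if k even, 0 if k odd]. Integrating term-by-term (or equivalently evaluating the antiderivative F(x) = x^4/2 - 5*x^3/3 + x^2/2 + 3*x at the endpoints):
  F(1) − F(−1) = 7/3 − (-1/3) = 8/3.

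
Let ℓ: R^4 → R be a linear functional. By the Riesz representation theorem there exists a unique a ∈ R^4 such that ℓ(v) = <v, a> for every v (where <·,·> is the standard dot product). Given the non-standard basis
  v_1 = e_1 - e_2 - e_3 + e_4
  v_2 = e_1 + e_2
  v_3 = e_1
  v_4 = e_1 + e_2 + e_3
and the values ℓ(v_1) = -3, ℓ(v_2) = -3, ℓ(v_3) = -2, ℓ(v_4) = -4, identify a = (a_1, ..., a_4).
a = (-2, -1, -1, -3)

Write a = (a_1, ..., a_4) in the standard basis. For each basis vector v_i, ℓ(v_i) = <v_i, a> is a linear equation in the a_j's. Collect the n equations into a matrix system V a = ℓ, where row i of V is v_i (expressed in the standard basis). Since V is invertible (lower-triangular with 1s on the diagonal, up to permutation), solve by back-substitution:
  V =
[[1, -1, -1, 1],
 [1, 1, 0, 0],
 [1, 0, 0, 0],
 [1, 1, 1, 0]]
  V a = (-3, -3, -2, -4)
Solving gives a = (-2, -1, -1, -3).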